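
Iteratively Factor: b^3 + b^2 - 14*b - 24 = (b + 3)*(b^2 - 2*b - 8) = (b + 2)*(b + 3)*(b - 4)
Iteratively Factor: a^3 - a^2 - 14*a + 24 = (a - 2)*(a^2 + a - 12) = (a - 2)*(a + 4)*(a - 3)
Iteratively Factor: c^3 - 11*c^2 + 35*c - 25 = (c - 5)*(c^2 - 6*c + 5) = (c - 5)^2*(c - 1)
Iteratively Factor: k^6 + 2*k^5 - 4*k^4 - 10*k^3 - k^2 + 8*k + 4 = (k + 1)*(k^5 + k^4 - 5*k^3 - 5*k^2 + 4*k + 4) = (k + 1)^2*(k^4 - 5*k^2 + 4) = (k + 1)^3*(k^3 - k^2 - 4*k + 4) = (k - 1)*(k + 1)^3*(k^2 - 4) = (k - 1)*(k + 1)^3*(k + 2)*(k - 2)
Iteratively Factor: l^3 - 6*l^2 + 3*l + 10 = (l - 2)*(l^2 - 4*l - 5) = (l - 5)*(l - 2)*(l + 1)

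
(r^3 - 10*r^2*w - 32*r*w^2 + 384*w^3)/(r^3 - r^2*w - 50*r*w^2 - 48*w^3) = (r - 8*w)/(r + w)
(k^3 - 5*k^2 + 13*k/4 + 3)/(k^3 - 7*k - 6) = (-k^3 + 5*k^2 - 13*k/4 - 3)/(-k^3 + 7*k + 6)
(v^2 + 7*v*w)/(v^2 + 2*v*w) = (v + 7*w)/(v + 2*w)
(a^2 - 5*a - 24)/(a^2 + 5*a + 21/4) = 4*(a^2 - 5*a - 24)/(4*a^2 + 20*a + 21)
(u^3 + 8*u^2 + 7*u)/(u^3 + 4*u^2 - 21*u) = (u + 1)/(u - 3)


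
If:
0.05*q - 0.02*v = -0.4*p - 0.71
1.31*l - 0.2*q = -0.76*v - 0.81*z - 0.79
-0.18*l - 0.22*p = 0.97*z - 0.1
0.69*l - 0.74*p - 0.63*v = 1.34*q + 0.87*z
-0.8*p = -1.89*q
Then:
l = -1.57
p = -1.65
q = -0.70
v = 0.66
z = 0.77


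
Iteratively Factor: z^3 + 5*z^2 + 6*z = (z + 3)*(z^2 + 2*z) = (z + 2)*(z + 3)*(z)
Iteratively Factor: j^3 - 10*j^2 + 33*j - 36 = (j - 3)*(j^2 - 7*j + 12) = (j - 4)*(j - 3)*(j - 3)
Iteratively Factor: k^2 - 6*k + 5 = (k - 5)*(k - 1)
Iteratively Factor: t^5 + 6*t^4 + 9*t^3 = (t + 3)*(t^4 + 3*t^3) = t*(t + 3)*(t^3 + 3*t^2) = t*(t + 3)^2*(t^2) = t^2*(t + 3)^2*(t)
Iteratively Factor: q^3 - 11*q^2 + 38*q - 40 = (q - 2)*(q^2 - 9*q + 20) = (q - 5)*(q - 2)*(q - 4)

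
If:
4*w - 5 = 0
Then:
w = 5/4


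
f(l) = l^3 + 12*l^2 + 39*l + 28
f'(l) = 3*l^2 + 24*l + 39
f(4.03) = 445.51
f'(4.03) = 184.44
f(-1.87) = -9.51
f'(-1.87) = 4.61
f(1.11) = 87.44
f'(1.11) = 69.34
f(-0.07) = 25.33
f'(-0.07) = 37.33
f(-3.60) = -3.54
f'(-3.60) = -8.52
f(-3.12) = -7.24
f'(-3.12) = -6.68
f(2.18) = 180.41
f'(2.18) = 105.58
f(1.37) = 106.52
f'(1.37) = 77.51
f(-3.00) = -8.00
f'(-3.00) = -6.00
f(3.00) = 280.00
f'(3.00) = 138.00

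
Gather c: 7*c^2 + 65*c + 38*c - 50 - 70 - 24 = 7*c^2 + 103*c - 144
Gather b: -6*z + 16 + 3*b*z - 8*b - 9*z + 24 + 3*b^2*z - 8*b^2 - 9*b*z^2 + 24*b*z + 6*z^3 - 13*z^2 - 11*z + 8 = b^2*(3*z - 8) + b*(-9*z^2 + 27*z - 8) + 6*z^3 - 13*z^2 - 26*z + 48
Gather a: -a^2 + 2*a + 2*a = -a^2 + 4*a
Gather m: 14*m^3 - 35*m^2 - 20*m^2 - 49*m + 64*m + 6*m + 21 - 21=14*m^3 - 55*m^2 + 21*m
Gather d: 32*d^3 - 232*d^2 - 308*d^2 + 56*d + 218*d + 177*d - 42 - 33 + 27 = 32*d^3 - 540*d^2 + 451*d - 48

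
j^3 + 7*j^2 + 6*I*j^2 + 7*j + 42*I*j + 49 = (j + 7)*(j - I)*(j + 7*I)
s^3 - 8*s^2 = s^2*(s - 8)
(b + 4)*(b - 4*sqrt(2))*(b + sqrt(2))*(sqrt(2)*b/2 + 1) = sqrt(2)*b^4/2 - 2*b^3 + 2*sqrt(2)*b^3 - 7*sqrt(2)*b^2 - 8*b^2 - 28*sqrt(2)*b - 8*b - 32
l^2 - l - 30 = (l - 6)*(l + 5)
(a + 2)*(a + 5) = a^2 + 7*a + 10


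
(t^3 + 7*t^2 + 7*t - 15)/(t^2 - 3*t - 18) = (t^2 + 4*t - 5)/(t - 6)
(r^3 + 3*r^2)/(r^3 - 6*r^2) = (r + 3)/(r - 6)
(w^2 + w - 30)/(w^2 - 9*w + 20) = (w + 6)/(w - 4)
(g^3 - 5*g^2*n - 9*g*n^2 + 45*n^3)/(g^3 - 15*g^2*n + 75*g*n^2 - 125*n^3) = (g^2 - 9*n^2)/(g^2 - 10*g*n + 25*n^2)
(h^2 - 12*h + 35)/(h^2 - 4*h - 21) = (h - 5)/(h + 3)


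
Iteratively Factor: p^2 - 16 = (p - 4)*(p + 4)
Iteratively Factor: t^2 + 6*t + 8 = (t + 2)*(t + 4)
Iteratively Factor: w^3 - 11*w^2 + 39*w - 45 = (w - 3)*(w^2 - 8*w + 15) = (w - 5)*(w - 3)*(w - 3)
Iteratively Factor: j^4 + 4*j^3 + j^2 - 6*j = (j - 1)*(j^3 + 5*j^2 + 6*j) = (j - 1)*(j + 2)*(j^2 + 3*j) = (j - 1)*(j + 2)*(j + 3)*(j)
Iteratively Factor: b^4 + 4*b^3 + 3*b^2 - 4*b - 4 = (b + 2)*(b^3 + 2*b^2 - b - 2) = (b - 1)*(b + 2)*(b^2 + 3*b + 2) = (b - 1)*(b + 2)^2*(b + 1)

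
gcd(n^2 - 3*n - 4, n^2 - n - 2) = n + 1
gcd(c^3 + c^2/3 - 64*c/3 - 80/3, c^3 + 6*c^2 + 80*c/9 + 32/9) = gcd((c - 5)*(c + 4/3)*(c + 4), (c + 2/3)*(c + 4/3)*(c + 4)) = c^2 + 16*c/3 + 16/3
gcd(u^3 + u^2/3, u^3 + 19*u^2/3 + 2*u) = u^2 + u/3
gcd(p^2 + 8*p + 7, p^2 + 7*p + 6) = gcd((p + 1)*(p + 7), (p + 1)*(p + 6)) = p + 1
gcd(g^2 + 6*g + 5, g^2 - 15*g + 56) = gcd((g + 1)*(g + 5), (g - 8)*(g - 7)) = 1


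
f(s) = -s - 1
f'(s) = -1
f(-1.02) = 0.02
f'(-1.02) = -1.00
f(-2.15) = 1.15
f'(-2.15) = -1.00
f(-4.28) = 3.28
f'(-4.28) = -1.00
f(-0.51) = -0.49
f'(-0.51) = -1.00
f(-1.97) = 0.97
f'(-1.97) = -1.00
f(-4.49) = 3.49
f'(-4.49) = -1.00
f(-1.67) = 0.67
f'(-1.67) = -1.00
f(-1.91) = 0.91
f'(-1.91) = -1.00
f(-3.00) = 2.00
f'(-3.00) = -1.00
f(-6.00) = 5.00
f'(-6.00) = -1.00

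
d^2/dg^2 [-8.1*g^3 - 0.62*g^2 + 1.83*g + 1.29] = -48.6*g - 1.24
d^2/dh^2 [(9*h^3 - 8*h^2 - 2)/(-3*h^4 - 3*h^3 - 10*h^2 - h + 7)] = 2*(-81*h^9 + 216*h^8 + 1026*h^7 + 471*h^6 - 2061*h^5 + 1458*h^4 + 949*h^3 + 2739*h^2 - 1137*h + 534)/(27*h^12 + 81*h^11 + 351*h^10 + 594*h^9 + 1035*h^8 + 729*h^7 - 260*h^6 - 1077*h^5 - 1755*h^4 + 22*h^3 + 1449*h^2 + 147*h - 343)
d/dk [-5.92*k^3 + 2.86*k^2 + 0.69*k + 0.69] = -17.76*k^2 + 5.72*k + 0.69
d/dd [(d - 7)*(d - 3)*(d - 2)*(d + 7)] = 4*d^3 - 15*d^2 - 86*d + 245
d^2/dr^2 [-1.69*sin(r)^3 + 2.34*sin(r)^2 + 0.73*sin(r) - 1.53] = 0.5375*sin(r) - 3.8025*sin(3*r) + 4.68*cos(2*r)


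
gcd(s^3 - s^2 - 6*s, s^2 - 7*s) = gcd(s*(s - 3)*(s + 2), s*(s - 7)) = s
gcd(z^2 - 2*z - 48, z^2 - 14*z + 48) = z - 8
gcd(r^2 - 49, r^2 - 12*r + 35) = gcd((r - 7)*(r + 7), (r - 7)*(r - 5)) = r - 7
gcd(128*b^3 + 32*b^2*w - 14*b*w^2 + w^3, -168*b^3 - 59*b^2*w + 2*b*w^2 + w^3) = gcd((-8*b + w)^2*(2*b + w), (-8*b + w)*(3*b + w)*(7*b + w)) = -8*b + w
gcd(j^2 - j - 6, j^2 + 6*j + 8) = j + 2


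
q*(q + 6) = q^2 + 6*q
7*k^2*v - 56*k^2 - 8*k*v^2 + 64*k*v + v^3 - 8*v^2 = (-7*k + v)*(-k + v)*(v - 8)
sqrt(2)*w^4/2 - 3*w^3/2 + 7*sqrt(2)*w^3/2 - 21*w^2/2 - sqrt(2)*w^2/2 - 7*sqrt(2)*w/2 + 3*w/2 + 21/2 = (w - 1)*(w + 7)*(w - 3*sqrt(2)/2)*(sqrt(2)*w/2 + sqrt(2)/2)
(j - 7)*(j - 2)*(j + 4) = j^3 - 5*j^2 - 22*j + 56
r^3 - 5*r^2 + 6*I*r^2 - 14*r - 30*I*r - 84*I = (r - 7)*(r + 2)*(r + 6*I)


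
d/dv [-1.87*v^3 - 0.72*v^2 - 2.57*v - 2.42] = -5.61*v^2 - 1.44*v - 2.57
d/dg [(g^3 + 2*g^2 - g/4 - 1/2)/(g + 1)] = (8*g^3 + 20*g^2 + 16*g + 1)/(4*(g^2 + 2*g + 1))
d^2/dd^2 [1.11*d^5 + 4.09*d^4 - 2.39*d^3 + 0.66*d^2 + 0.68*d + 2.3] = 22.2*d^3 + 49.08*d^2 - 14.34*d + 1.32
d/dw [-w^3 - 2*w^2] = w*(-3*w - 4)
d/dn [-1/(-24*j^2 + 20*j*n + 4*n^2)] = (5*j + 2*n)/(4*(-6*j^2 + 5*j*n + n^2)^2)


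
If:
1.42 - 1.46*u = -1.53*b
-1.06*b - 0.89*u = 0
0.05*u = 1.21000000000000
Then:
No Solution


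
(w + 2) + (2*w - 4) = 3*w - 2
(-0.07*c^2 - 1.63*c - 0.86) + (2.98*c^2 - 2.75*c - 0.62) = 2.91*c^2 - 4.38*c - 1.48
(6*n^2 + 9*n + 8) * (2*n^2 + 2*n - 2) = 12*n^4 + 30*n^3 + 22*n^2 - 2*n - 16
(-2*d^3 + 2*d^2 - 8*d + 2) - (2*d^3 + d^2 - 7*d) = -4*d^3 + d^2 - d + 2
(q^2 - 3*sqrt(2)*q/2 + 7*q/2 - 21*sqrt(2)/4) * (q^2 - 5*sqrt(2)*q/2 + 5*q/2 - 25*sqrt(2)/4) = q^4 - 4*sqrt(2)*q^3 + 6*q^3 - 24*sqrt(2)*q^2 + 65*q^2/4 - 35*sqrt(2)*q + 45*q + 525/8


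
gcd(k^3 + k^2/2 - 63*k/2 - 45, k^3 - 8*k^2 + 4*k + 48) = k - 6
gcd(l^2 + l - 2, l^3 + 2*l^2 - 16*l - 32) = l + 2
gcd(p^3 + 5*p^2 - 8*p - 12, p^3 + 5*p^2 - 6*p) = p + 6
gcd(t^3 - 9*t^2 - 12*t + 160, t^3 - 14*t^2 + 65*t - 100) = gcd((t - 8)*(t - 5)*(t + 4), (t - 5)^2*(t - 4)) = t - 5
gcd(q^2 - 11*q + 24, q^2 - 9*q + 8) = q - 8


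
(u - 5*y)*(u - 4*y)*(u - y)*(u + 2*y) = u^4 - 8*u^3*y + 9*u^2*y^2 + 38*u*y^3 - 40*y^4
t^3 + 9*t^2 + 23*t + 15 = (t + 1)*(t + 3)*(t + 5)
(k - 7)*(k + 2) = k^2 - 5*k - 14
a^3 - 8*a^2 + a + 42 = (a - 7)*(a - 3)*(a + 2)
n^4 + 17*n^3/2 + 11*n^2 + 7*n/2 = n*(n + 1/2)*(n + 1)*(n + 7)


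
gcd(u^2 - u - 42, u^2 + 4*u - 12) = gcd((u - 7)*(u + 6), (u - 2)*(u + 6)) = u + 6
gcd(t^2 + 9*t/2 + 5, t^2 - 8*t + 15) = 1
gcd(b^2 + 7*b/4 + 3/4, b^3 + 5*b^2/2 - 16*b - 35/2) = b + 1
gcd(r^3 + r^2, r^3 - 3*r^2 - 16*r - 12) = r + 1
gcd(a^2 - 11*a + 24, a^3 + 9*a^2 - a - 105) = a - 3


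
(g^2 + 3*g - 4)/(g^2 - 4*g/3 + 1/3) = 3*(g + 4)/(3*g - 1)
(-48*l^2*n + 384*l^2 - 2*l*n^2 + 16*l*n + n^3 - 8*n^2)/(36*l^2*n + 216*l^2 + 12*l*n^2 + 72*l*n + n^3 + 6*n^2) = (-8*l*n + 64*l + n^2 - 8*n)/(6*l*n + 36*l + n^2 + 6*n)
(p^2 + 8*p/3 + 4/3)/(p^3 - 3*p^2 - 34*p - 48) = (p + 2/3)/(p^2 - 5*p - 24)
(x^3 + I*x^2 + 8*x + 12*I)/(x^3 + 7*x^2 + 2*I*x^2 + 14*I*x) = (x^2 - I*x + 6)/(x*(x + 7))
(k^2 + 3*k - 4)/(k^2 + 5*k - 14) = (k^2 + 3*k - 4)/(k^2 + 5*k - 14)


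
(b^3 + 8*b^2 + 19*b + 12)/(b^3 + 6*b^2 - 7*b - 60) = (b^2 + 4*b + 3)/(b^2 + 2*b - 15)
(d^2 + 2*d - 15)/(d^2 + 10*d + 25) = (d - 3)/(d + 5)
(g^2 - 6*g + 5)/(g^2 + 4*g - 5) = (g - 5)/(g + 5)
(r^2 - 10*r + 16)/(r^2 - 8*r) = (r - 2)/r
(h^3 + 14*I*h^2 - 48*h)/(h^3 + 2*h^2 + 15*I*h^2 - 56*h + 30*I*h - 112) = h*(h + 6*I)/(h^2 + h*(2 + 7*I) + 14*I)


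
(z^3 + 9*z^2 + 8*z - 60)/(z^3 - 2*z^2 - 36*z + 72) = (z + 5)/(z - 6)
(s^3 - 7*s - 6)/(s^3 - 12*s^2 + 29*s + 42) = (s^2 - s - 6)/(s^2 - 13*s + 42)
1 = 1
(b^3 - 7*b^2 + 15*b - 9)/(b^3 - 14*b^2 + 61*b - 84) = (b^2 - 4*b + 3)/(b^2 - 11*b + 28)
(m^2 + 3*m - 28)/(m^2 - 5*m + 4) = (m + 7)/(m - 1)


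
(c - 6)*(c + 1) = c^2 - 5*c - 6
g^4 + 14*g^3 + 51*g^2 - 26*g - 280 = (g - 2)*(g + 4)*(g + 5)*(g + 7)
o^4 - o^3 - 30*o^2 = o^2*(o - 6)*(o + 5)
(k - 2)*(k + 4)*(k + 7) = k^3 + 9*k^2 + 6*k - 56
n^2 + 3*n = n*(n + 3)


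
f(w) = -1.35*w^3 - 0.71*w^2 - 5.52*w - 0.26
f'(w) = -4.05*w^2 - 1.42*w - 5.52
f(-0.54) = 2.73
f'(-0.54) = -5.93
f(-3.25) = 56.52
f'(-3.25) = -43.68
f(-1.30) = 8.68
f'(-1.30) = -10.52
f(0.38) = -2.53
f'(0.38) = -6.64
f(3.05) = -62.00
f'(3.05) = -47.53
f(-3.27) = 57.40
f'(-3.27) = -44.18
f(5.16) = -233.12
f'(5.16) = -120.68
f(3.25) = -72.04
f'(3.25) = -52.91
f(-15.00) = 4479.04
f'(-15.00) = -895.47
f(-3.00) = 46.36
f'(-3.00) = -37.71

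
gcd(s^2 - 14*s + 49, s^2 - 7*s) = s - 7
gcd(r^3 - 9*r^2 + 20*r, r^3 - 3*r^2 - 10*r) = r^2 - 5*r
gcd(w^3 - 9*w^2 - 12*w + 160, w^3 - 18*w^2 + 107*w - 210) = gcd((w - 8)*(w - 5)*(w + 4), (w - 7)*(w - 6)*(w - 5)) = w - 5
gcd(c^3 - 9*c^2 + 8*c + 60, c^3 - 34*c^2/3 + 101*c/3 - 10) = c^2 - 11*c + 30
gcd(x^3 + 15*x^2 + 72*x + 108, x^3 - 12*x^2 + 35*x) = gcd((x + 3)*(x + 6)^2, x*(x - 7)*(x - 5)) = 1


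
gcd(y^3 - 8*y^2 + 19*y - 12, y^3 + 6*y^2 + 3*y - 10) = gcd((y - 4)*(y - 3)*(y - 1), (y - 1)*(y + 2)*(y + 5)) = y - 1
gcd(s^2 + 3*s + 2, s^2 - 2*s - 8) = s + 2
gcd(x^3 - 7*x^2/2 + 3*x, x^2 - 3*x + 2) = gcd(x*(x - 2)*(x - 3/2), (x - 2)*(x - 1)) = x - 2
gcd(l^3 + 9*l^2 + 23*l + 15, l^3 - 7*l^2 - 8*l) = l + 1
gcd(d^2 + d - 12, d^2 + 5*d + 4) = d + 4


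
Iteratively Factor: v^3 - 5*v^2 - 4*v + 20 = (v + 2)*(v^2 - 7*v + 10) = (v - 2)*(v + 2)*(v - 5)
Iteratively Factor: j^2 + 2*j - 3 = (j - 1)*(j + 3)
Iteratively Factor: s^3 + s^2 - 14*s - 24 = (s + 2)*(s^2 - s - 12) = (s + 2)*(s + 3)*(s - 4)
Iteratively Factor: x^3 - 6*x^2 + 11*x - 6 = (x - 3)*(x^2 - 3*x + 2) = (x - 3)*(x - 1)*(x - 2)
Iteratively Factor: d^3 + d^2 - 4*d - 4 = (d - 2)*(d^2 + 3*d + 2) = (d - 2)*(d + 1)*(d + 2)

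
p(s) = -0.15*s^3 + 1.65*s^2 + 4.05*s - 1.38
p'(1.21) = 7.38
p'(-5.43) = -27.14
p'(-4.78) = -22.01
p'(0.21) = 4.72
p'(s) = -0.45*s^2 + 3.3*s + 4.05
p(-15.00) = 815.37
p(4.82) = 39.68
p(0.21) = -0.46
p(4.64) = 37.95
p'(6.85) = 5.54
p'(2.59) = 9.58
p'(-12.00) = -100.35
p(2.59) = 17.57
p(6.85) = 55.57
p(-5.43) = 49.29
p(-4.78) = 33.34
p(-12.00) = 446.82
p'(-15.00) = -146.70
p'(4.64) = 9.67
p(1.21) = 5.67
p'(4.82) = 9.50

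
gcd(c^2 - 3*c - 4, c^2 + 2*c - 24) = c - 4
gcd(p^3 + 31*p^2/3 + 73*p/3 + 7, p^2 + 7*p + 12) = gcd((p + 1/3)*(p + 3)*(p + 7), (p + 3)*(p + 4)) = p + 3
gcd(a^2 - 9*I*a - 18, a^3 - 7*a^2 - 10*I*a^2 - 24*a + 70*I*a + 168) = a - 6*I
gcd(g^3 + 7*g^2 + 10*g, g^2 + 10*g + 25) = g + 5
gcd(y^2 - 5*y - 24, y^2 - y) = 1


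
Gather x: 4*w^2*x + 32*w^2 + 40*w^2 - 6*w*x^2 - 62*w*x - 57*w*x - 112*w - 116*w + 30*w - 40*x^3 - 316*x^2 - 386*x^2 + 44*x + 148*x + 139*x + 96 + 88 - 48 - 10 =72*w^2 - 198*w - 40*x^3 + x^2*(-6*w - 702) + x*(4*w^2 - 119*w + 331) + 126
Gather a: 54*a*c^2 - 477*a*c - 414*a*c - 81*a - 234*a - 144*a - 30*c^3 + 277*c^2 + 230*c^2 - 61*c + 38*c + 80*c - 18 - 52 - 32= a*(54*c^2 - 891*c - 459) - 30*c^3 + 507*c^2 + 57*c - 102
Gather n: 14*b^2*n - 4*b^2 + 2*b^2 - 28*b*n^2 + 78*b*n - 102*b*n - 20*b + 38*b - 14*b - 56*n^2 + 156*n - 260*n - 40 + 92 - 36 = -2*b^2 + 4*b + n^2*(-28*b - 56) + n*(14*b^2 - 24*b - 104) + 16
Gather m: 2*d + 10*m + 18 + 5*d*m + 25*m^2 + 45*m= 2*d + 25*m^2 + m*(5*d + 55) + 18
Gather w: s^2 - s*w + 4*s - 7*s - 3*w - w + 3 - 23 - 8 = s^2 - 3*s + w*(-s - 4) - 28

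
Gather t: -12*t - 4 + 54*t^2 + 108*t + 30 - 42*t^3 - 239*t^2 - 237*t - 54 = -42*t^3 - 185*t^2 - 141*t - 28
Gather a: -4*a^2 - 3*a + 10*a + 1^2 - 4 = -4*a^2 + 7*a - 3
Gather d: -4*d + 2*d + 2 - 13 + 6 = -2*d - 5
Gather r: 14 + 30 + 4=48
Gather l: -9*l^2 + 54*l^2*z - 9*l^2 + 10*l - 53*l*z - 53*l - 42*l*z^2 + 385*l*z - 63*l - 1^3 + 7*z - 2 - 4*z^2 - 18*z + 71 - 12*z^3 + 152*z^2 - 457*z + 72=l^2*(54*z - 18) + l*(-42*z^2 + 332*z - 106) - 12*z^3 + 148*z^2 - 468*z + 140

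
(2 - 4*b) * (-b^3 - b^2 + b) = 4*b^4 + 2*b^3 - 6*b^2 + 2*b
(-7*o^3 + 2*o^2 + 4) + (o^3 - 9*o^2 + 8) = -6*o^3 - 7*o^2 + 12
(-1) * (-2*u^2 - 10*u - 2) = 2*u^2 + 10*u + 2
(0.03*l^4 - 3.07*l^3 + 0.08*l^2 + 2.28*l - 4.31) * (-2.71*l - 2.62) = -0.0813*l^5 + 8.2411*l^4 + 7.8266*l^3 - 6.3884*l^2 + 5.7065*l + 11.2922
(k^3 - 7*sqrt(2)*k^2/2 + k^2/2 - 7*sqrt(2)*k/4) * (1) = k^3 - 7*sqrt(2)*k^2/2 + k^2/2 - 7*sqrt(2)*k/4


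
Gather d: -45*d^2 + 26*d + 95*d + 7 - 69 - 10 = -45*d^2 + 121*d - 72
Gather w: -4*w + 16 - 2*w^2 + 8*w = -2*w^2 + 4*w + 16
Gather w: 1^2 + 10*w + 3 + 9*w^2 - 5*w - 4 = 9*w^2 + 5*w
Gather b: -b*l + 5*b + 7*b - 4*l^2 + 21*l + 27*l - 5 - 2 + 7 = b*(12 - l) - 4*l^2 + 48*l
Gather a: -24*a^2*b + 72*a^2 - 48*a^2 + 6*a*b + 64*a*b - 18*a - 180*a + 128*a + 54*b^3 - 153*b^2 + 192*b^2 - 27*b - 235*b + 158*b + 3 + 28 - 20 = a^2*(24 - 24*b) + a*(70*b - 70) + 54*b^3 + 39*b^2 - 104*b + 11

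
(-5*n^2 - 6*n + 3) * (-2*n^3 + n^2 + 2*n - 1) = 10*n^5 + 7*n^4 - 22*n^3 - 4*n^2 + 12*n - 3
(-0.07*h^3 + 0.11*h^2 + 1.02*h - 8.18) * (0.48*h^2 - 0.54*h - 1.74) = -0.0336*h^5 + 0.0906*h^4 + 0.552*h^3 - 4.6686*h^2 + 2.6424*h + 14.2332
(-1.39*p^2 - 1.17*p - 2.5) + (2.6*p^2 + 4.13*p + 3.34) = 1.21*p^2 + 2.96*p + 0.84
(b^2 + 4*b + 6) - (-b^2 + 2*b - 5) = 2*b^2 + 2*b + 11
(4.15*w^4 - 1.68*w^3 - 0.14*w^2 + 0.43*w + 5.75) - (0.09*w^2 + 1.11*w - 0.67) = 4.15*w^4 - 1.68*w^3 - 0.23*w^2 - 0.68*w + 6.42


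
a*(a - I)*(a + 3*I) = a^3 + 2*I*a^2 + 3*a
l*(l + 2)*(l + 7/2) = l^3 + 11*l^2/2 + 7*l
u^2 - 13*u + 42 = (u - 7)*(u - 6)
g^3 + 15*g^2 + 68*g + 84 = (g + 2)*(g + 6)*(g + 7)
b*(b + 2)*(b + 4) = b^3 + 6*b^2 + 8*b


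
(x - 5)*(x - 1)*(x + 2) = x^3 - 4*x^2 - 7*x + 10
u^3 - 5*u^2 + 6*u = u*(u - 3)*(u - 2)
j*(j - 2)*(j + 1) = j^3 - j^2 - 2*j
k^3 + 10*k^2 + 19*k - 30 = (k - 1)*(k + 5)*(k + 6)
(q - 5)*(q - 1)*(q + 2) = q^3 - 4*q^2 - 7*q + 10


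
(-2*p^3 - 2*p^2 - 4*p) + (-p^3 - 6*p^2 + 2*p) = -3*p^3 - 8*p^2 - 2*p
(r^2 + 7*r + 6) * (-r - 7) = -r^3 - 14*r^2 - 55*r - 42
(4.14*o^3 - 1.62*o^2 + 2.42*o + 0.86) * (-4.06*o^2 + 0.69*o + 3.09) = -16.8084*o^5 + 9.4338*o^4 + 1.8496*o^3 - 6.8276*o^2 + 8.0712*o + 2.6574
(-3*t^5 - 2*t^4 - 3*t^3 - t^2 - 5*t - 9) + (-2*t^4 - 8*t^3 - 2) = -3*t^5 - 4*t^4 - 11*t^3 - t^2 - 5*t - 11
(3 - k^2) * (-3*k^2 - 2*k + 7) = 3*k^4 + 2*k^3 - 16*k^2 - 6*k + 21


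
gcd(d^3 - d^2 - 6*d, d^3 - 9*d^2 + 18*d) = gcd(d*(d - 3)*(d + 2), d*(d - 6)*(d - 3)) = d^2 - 3*d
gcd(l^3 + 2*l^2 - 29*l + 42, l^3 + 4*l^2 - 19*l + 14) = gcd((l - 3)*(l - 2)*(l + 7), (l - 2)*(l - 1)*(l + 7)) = l^2 + 5*l - 14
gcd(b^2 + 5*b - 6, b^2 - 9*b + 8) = b - 1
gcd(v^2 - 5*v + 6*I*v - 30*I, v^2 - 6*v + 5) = v - 5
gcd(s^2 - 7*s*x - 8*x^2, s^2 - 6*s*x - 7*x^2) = s + x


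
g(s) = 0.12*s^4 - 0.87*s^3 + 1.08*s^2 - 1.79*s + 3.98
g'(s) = 0.48*s^3 - 2.61*s^2 + 2.16*s - 1.79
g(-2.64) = 38.07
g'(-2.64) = -34.51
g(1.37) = 1.74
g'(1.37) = -2.50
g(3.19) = -6.56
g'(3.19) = -5.88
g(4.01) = -10.90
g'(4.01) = -4.15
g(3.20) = -6.61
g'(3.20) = -5.88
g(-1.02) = 7.98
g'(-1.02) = -7.22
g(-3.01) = 52.73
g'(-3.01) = -45.03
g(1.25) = 2.02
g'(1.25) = -2.23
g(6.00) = -0.28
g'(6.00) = 20.89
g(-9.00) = 1529.12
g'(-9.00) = -582.56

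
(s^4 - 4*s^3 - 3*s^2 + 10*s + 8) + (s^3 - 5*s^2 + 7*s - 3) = s^4 - 3*s^3 - 8*s^2 + 17*s + 5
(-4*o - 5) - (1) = -4*o - 6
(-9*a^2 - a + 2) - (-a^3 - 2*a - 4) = a^3 - 9*a^2 + a + 6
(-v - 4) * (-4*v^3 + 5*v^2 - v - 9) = 4*v^4 + 11*v^3 - 19*v^2 + 13*v + 36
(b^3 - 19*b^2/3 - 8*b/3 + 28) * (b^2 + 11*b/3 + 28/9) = b^5 - 8*b^4/3 - 205*b^3/9 - 40*b^2/27 + 2548*b/27 + 784/9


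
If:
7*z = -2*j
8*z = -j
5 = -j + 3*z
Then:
No Solution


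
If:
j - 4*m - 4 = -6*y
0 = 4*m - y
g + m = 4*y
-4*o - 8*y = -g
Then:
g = 15*y/4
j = 4 - 5*y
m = y/4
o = -17*y/16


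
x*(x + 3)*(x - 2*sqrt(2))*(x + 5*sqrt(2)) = x^4 + 3*x^3 + 3*sqrt(2)*x^3 - 20*x^2 + 9*sqrt(2)*x^2 - 60*x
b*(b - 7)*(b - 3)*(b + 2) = b^4 - 8*b^3 + b^2 + 42*b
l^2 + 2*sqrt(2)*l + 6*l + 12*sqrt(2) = (l + 6)*(l + 2*sqrt(2))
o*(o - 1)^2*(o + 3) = o^4 + o^3 - 5*o^2 + 3*o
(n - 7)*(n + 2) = n^2 - 5*n - 14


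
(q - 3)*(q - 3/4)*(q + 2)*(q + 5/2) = q^4 + 3*q^3/4 - 77*q^2/8 - 69*q/8 + 45/4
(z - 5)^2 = z^2 - 10*z + 25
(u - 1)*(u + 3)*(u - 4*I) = u^3 + 2*u^2 - 4*I*u^2 - 3*u - 8*I*u + 12*I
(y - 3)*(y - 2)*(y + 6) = y^3 + y^2 - 24*y + 36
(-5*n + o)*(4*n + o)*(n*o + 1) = -20*n^3*o - n^2*o^2 - 20*n^2 + n*o^3 - n*o + o^2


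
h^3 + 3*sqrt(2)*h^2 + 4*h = h*(h + sqrt(2))*(h + 2*sqrt(2))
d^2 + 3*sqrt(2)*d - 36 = (d - 3*sqrt(2))*(d + 6*sqrt(2))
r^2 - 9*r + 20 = (r - 5)*(r - 4)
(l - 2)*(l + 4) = l^2 + 2*l - 8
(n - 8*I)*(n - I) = n^2 - 9*I*n - 8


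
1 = 1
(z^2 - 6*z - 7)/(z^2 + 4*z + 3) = (z - 7)/(z + 3)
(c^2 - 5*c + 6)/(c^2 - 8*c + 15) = (c - 2)/(c - 5)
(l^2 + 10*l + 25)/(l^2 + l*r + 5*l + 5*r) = (l + 5)/(l + r)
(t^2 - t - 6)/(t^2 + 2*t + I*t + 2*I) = (t - 3)/(t + I)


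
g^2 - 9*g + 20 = (g - 5)*(g - 4)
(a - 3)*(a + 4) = a^2 + a - 12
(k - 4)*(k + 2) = k^2 - 2*k - 8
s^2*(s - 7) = s^3 - 7*s^2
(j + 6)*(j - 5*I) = j^2 + 6*j - 5*I*j - 30*I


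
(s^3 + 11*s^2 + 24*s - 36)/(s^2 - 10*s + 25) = (s^3 + 11*s^2 + 24*s - 36)/(s^2 - 10*s + 25)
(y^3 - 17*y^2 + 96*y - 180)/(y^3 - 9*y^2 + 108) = (y - 5)/(y + 3)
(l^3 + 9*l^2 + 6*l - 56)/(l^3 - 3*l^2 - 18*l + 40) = (l + 7)/(l - 5)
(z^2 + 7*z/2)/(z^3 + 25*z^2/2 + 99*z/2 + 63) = z/(z^2 + 9*z + 18)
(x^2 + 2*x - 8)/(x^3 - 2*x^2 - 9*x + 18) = (x + 4)/(x^2 - 9)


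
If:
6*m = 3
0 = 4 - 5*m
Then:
No Solution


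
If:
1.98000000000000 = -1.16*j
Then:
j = -1.71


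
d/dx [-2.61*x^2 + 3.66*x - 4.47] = 3.66 - 5.22*x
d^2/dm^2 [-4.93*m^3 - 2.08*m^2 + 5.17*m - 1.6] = -29.58*m - 4.16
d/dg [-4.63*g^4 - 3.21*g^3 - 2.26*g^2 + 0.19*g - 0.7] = -18.52*g^3 - 9.63*g^2 - 4.52*g + 0.19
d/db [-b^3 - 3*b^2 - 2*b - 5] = -3*b^2 - 6*b - 2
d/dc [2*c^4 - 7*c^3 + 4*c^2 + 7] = c*(8*c^2 - 21*c + 8)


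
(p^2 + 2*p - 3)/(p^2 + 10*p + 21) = (p - 1)/(p + 7)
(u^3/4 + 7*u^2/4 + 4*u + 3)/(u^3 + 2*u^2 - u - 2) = (u^2 + 5*u + 6)/(4*(u^2 - 1))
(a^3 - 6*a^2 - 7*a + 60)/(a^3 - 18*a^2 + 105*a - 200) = (a^2 - a - 12)/(a^2 - 13*a + 40)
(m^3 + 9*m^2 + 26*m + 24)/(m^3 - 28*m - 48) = (m + 3)/(m - 6)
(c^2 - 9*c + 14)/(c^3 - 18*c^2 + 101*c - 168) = (c - 2)/(c^2 - 11*c + 24)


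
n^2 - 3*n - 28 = (n - 7)*(n + 4)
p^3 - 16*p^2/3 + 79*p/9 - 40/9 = (p - 8/3)*(p - 5/3)*(p - 1)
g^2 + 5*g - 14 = (g - 2)*(g + 7)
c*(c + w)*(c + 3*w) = c^3 + 4*c^2*w + 3*c*w^2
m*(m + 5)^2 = m^3 + 10*m^2 + 25*m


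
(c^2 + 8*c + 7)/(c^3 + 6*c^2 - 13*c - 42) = (c + 1)/(c^2 - c - 6)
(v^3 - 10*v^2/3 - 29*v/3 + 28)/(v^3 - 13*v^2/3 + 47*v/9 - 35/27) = 9*(v^2 - v - 12)/(9*v^2 - 18*v + 5)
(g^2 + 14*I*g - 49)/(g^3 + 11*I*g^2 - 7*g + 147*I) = 1/(g - 3*I)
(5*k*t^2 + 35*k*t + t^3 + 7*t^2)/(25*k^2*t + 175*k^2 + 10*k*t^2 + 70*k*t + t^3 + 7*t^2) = t/(5*k + t)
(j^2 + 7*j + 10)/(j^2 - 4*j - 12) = (j + 5)/(j - 6)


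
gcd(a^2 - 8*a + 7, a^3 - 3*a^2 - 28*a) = a - 7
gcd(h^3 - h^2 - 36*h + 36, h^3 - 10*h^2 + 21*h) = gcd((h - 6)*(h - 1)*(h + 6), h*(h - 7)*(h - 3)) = 1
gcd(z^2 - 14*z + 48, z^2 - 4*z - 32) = z - 8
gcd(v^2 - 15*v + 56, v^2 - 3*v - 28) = v - 7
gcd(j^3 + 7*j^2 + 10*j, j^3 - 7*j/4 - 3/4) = 1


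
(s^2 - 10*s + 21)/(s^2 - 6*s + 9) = (s - 7)/(s - 3)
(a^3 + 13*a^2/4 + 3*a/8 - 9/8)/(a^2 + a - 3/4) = (4*a^2 + 15*a + 9)/(2*(2*a + 3))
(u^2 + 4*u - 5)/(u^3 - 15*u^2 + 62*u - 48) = (u + 5)/(u^2 - 14*u + 48)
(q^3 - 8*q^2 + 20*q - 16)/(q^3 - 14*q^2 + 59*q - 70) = (q^2 - 6*q + 8)/(q^2 - 12*q + 35)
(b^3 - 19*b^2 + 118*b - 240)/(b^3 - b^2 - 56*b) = (b^2 - 11*b + 30)/(b*(b + 7))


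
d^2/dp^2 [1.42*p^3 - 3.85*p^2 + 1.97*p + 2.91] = 8.52*p - 7.7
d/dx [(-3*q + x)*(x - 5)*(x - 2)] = -6*q*x + 21*q + 3*x^2 - 14*x + 10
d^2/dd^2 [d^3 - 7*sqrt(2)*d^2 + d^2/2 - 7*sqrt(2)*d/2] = 6*d - 14*sqrt(2) + 1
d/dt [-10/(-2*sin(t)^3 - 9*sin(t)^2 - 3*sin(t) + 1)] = 30*(-6*sin(t) + cos(2*t) - 2)*cos(t)/(2*sin(t)^3 + 9*sin(t)^2 + 3*sin(t) - 1)^2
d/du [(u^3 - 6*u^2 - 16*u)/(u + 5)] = (2*u^3 + 9*u^2 - 60*u - 80)/(u^2 + 10*u + 25)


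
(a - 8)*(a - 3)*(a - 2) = a^3 - 13*a^2 + 46*a - 48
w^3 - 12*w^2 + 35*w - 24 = (w - 8)*(w - 3)*(w - 1)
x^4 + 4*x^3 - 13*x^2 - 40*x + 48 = (x - 3)*(x - 1)*(x + 4)^2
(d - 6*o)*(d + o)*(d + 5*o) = d^3 - 31*d*o^2 - 30*o^3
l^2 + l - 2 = (l - 1)*(l + 2)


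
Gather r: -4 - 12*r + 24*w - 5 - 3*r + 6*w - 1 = -15*r + 30*w - 10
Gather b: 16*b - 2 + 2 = 16*b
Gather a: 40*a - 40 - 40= 40*a - 80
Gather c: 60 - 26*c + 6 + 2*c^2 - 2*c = 2*c^2 - 28*c + 66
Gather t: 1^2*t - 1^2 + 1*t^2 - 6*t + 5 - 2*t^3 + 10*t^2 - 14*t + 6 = -2*t^3 + 11*t^2 - 19*t + 10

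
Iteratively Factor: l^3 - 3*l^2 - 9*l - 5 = (l + 1)*(l^2 - 4*l - 5) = (l + 1)^2*(l - 5)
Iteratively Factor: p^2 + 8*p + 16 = (p + 4)*(p + 4)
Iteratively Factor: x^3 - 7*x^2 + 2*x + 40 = (x - 5)*(x^2 - 2*x - 8) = (x - 5)*(x + 2)*(x - 4)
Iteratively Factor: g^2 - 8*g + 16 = (g - 4)*(g - 4)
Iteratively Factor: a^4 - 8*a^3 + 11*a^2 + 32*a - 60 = (a - 3)*(a^3 - 5*a^2 - 4*a + 20) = (a - 3)*(a + 2)*(a^2 - 7*a + 10) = (a - 5)*(a - 3)*(a + 2)*(a - 2)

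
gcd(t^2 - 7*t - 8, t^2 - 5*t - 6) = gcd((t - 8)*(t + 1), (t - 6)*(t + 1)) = t + 1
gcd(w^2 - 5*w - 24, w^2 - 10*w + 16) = w - 8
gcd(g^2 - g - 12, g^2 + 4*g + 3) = g + 3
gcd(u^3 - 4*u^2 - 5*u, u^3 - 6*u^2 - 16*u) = u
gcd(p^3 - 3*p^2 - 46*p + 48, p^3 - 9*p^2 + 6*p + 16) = p - 8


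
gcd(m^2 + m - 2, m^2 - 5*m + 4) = m - 1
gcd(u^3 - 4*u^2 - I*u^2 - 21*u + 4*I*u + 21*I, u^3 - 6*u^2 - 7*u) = u - 7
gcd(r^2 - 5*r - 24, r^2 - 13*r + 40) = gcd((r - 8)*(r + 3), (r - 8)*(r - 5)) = r - 8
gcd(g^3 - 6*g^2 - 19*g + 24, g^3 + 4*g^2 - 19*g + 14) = g - 1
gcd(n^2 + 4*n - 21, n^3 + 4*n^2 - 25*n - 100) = 1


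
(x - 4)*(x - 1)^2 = x^3 - 6*x^2 + 9*x - 4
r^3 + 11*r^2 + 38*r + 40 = (r + 2)*(r + 4)*(r + 5)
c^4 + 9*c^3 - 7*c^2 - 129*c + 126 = (c - 3)*(c - 1)*(c + 6)*(c + 7)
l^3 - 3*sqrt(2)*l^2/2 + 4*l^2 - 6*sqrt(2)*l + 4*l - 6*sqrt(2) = (l + 2)^2*(l - 3*sqrt(2)/2)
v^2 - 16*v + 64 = (v - 8)^2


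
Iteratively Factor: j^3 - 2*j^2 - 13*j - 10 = (j + 2)*(j^2 - 4*j - 5) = (j + 1)*(j + 2)*(j - 5)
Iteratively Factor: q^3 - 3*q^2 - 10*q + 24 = (q - 2)*(q^2 - q - 12) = (q - 4)*(q - 2)*(q + 3)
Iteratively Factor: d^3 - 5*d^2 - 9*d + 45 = (d + 3)*(d^2 - 8*d + 15) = (d - 3)*(d + 3)*(d - 5)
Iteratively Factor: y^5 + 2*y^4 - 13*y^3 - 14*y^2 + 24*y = (y + 2)*(y^4 - 13*y^2 + 12*y) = y*(y + 2)*(y^3 - 13*y + 12) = y*(y - 1)*(y + 2)*(y^2 + y - 12) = y*(y - 3)*(y - 1)*(y + 2)*(y + 4)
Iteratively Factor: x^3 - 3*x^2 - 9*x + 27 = (x - 3)*(x^2 - 9) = (x - 3)*(x + 3)*(x - 3)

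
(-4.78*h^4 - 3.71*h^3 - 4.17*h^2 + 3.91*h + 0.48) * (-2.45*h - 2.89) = 11.711*h^5 + 22.9037*h^4 + 20.9384*h^3 + 2.4718*h^2 - 12.4759*h - 1.3872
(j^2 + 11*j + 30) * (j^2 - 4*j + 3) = j^4 + 7*j^3 - 11*j^2 - 87*j + 90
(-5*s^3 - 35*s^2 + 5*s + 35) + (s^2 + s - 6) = -5*s^3 - 34*s^2 + 6*s + 29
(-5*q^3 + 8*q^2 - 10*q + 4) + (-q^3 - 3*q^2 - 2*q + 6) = -6*q^3 + 5*q^2 - 12*q + 10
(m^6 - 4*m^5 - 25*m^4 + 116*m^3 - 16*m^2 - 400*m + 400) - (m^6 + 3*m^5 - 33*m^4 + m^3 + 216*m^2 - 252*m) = -7*m^5 + 8*m^4 + 115*m^3 - 232*m^2 - 148*m + 400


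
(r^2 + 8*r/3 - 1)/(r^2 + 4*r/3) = (3*r^2 + 8*r - 3)/(r*(3*r + 4))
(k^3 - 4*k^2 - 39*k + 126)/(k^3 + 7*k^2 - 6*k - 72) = (k - 7)/(k + 4)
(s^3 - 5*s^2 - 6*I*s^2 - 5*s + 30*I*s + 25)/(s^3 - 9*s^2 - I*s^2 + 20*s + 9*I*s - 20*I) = (s - 5*I)/(s - 4)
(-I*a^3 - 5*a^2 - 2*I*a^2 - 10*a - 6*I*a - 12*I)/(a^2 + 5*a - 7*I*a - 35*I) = (-I*a^3 + a^2*(-5 - 2*I) + a*(-10 - 6*I) - 12*I)/(a^2 + a*(5 - 7*I) - 35*I)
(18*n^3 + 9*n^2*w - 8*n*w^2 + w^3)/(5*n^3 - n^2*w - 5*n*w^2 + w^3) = (18*n^2 - 9*n*w + w^2)/(5*n^2 - 6*n*w + w^2)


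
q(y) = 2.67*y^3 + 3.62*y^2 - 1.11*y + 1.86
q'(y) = 8.01*y^2 + 7.24*y - 1.11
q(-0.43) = 2.79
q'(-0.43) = -2.74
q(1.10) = 8.57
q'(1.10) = 16.55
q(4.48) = 309.62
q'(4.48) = 192.09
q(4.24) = 265.75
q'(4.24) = 173.59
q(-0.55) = 3.12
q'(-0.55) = -2.67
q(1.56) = 19.07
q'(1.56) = 29.68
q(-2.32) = -9.42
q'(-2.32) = 25.21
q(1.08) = 8.25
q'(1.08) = 16.05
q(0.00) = 1.86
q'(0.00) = -1.11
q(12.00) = 5123.58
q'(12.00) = 1239.21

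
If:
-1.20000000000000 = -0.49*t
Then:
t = 2.45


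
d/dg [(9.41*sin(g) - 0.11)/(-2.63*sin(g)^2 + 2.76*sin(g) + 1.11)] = (24.7483*sin(g)^2 - 0.578600000000002*sin(g) + 10.7487)*cos(g)/(6.9169*sin(g)^4 - 14.5176*sin(g)^3 + 1.779*sin(g)^2 + 6.1272*sin(g) + 1.2321)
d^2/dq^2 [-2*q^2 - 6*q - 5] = -4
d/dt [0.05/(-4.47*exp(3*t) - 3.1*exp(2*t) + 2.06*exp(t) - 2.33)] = (0.6705*exp(2*t) + 0.31*exp(t) - 0.103)*exp(t)/(4.47*exp(3*t) + 3.1*exp(2*t) - 2.06*exp(t) + 2.33)^2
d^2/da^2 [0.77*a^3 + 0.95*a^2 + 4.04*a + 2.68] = 4.62*a + 1.9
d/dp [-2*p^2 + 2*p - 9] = 2 - 4*p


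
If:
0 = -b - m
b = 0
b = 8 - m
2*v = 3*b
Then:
No Solution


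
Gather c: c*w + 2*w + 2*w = c*w + 4*w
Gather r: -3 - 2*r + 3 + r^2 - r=r^2 - 3*r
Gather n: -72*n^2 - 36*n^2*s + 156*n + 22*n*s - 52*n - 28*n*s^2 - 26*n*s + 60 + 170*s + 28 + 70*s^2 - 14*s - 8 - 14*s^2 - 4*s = n^2*(-36*s - 72) + n*(-28*s^2 - 4*s + 104) + 56*s^2 + 152*s + 80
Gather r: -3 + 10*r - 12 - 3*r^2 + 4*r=-3*r^2 + 14*r - 15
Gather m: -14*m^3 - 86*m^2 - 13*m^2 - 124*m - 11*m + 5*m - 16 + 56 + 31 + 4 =-14*m^3 - 99*m^2 - 130*m + 75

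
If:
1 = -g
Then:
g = -1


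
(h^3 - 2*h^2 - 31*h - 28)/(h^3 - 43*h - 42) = (h + 4)/(h + 6)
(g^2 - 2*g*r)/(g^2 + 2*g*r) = (g - 2*r)/(g + 2*r)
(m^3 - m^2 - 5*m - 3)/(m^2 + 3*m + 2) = (m^2 - 2*m - 3)/(m + 2)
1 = 1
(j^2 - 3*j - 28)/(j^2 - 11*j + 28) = (j + 4)/(j - 4)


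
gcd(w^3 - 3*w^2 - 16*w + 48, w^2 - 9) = w - 3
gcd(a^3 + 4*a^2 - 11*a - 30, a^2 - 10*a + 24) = 1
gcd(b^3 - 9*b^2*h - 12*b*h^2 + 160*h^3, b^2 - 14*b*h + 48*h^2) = b - 8*h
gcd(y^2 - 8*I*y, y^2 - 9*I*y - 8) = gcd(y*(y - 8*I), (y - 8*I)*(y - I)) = y - 8*I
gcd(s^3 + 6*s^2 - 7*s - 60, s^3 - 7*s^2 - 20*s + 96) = s^2 + s - 12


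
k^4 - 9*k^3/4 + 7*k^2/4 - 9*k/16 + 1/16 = (k - 1)*(k - 1/2)^2*(k - 1/4)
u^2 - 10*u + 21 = (u - 7)*(u - 3)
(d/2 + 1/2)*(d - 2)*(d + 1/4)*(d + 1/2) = d^4/2 - d^3/8 - 21*d^2/16 - 13*d/16 - 1/8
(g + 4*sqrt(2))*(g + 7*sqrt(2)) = g^2 + 11*sqrt(2)*g + 56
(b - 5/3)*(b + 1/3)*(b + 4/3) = b^3 - 7*b/3 - 20/27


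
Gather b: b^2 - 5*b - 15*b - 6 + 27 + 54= b^2 - 20*b + 75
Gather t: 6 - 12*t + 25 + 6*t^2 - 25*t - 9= 6*t^2 - 37*t + 22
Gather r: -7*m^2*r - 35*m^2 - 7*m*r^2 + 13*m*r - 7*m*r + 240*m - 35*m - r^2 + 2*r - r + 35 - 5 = -35*m^2 + 205*m + r^2*(-7*m - 1) + r*(-7*m^2 + 6*m + 1) + 30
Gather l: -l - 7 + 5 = -l - 2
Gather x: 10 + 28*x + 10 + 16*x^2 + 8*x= 16*x^2 + 36*x + 20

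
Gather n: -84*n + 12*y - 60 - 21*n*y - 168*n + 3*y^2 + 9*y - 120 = n*(-21*y - 252) + 3*y^2 + 21*y - 180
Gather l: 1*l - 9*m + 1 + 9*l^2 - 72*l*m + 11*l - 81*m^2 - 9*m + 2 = 9*l^2 + l*(12 - 72*m) - 81*m^2 - 18*m + 3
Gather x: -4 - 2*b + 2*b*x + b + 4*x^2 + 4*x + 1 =-b + 4*x^2 + x*(2*b + 4) - 3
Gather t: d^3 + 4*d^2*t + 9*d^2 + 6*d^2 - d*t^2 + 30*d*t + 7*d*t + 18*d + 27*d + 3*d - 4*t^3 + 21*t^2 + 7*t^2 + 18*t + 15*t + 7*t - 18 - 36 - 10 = d^3 + 15*d^2 + 48*d - 4*t^3 + t^2*(28 - d) + t*(4*d^2 + 37*d + 40) - 64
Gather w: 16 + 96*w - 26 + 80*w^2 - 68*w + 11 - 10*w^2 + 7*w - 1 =70*w^2 + 35*w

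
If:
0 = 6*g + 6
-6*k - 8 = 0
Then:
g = -1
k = -4/3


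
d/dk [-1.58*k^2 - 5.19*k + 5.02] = -3.16*k - 5.19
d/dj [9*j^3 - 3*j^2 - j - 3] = 27*j^2 - 6*j - 1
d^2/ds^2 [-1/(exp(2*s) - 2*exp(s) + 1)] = (-4*exp(s) - 2)*exp(s)/(exp(4*s) - 4*exp(3*s) + 6*exp(2*s) - 4*exp(s) + 1)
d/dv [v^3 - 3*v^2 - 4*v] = 3*v^2 - 6*v - 4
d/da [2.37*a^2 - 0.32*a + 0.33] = 4.74*a - 0.32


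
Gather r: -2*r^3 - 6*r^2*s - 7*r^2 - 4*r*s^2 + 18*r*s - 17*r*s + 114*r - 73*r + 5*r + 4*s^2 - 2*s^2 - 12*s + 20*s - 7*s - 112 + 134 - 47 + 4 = -2*r^3 + r^2*(-6*s - 7) + r*(-4*s^2 + s + 46) + 2*s^2 + s - 21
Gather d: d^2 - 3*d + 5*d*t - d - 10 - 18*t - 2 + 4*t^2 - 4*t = d^2 + d*(5*t - 4) + 4*t^2 - 22*t - 12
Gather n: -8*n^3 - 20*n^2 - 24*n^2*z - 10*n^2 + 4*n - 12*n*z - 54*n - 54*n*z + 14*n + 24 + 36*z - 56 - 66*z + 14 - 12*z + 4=-8*n^3 + n^2*(-24*z - 30) + n*(-66*z - 36) - 42*z - 14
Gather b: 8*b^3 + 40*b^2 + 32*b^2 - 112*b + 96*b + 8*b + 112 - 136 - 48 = 8*b^3 + 72*b^2 - 8*b - 72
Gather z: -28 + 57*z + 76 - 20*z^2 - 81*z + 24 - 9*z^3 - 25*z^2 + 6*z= -9*z^3 - 45*z^2 - 18*z + 72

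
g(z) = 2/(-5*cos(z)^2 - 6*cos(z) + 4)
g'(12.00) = 0.72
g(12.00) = -0.43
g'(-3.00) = -0.04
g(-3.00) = 0.40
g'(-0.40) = 0.36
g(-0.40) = -0.35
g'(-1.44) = 1.48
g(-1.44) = 0.64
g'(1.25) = -6.69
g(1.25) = 1.24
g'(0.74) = -1.81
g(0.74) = -0.63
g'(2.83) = 0.08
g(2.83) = 0.39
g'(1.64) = -0.55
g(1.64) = 0.46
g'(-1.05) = 381.83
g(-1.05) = -8.96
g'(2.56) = 0.08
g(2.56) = 0.36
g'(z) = 2*(-10*sin(z)*cos(z) - 6*sin(z))/(-5*cos(z)^2 - 6*cos(z) + 4)^2 = -4*(5*cos(z) + 3)*sin(z)/(5*cos(z)^2 + 6*cos(z) - 4)^2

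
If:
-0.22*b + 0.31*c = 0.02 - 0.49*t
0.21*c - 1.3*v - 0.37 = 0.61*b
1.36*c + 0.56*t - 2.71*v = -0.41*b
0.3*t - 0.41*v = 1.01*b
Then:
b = -2.58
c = 7.39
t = -5.80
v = 2.12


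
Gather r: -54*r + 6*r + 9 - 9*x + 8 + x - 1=-48*r - 8*x + 16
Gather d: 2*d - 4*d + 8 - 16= -2*d - 8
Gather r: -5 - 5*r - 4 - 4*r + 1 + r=-8*r - 8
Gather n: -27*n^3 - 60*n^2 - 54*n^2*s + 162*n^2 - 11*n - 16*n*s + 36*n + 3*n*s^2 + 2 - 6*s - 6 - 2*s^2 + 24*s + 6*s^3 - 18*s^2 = -27*n^3 + n^2*(102 - 54*s) + n*(3*s^2 - 16*s + 25) + 6*s^3 - 20*s^2 + 18*s - 4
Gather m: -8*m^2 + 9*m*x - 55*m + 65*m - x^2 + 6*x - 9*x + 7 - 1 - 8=-8*m^2 + m*(9*x + 10) - x^2 - 3*x - 2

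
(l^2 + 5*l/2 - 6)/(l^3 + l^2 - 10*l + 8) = (l - 3/2)/(l^2 - 3*l + 2)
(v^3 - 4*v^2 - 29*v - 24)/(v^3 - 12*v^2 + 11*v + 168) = (v + 1)/(v - 7)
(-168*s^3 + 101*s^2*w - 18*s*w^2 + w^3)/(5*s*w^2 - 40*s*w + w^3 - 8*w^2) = (-168*s^3 + 101*s^2*w - 18*s*w^2 + w^3)/(w*(5*s*w - 40*s + w^2 - 8*w))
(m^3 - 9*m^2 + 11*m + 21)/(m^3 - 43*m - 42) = (m - 3)/(m + 6)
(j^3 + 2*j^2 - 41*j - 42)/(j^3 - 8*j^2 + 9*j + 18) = (j + 7)/(j - 3)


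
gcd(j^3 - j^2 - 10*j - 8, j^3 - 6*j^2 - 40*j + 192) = j - 4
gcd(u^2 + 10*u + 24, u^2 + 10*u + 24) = u^2 + 10*u + 24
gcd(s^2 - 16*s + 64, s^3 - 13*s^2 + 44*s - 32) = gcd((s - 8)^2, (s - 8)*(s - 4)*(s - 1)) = s - 8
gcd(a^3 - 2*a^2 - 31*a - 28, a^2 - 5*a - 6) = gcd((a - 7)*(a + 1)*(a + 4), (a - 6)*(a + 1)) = a + 1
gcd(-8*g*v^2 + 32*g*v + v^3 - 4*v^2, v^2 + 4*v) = v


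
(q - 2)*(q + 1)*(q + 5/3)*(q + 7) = q^4 + 23*q^3/3 + q^2 - 29*q - 70/3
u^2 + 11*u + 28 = (u + 4)*(u + 7)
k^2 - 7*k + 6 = (k - 6)*(k - 1)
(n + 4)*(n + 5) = n^2 + 9*n + 20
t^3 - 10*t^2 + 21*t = t*(t - 7)*(t - 3)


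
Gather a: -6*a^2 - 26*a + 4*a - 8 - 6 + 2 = -6*a^2 - 22*a - 12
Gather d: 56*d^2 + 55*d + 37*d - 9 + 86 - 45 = 56*d^2 + 92*d + 32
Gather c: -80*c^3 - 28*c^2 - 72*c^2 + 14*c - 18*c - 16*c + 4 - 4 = -80*c^3 - 100*c^2 - 20*c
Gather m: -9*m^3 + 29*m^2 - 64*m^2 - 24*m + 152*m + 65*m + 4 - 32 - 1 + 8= -9*m^3 - 35*m^2 + 193*m - 21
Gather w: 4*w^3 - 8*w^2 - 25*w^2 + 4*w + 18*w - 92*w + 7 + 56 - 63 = 4*w^3 - 33*w^2 - 70*w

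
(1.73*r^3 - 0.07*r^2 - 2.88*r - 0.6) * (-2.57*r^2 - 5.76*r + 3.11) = -4.4461*r^5 - 9.7849*r^4 + 13.1851*r^3 + 17.9131*r^2 - 5.5008*r - 1.866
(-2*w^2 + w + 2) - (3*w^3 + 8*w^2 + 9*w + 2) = -3*w^3 - 10*w^2 - 8*w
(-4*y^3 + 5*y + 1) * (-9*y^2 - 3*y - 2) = 36*y^5 + 12*y^4 - 37*y^3 - 24*y^2 - 13*y - 2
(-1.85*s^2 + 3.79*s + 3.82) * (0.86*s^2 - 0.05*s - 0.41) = -1.591*s^4 + 3.3519*s^3 + 3.8542*s^2 - 1.7449*s - 1.5662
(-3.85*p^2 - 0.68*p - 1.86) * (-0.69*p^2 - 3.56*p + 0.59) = 2.6565*p^4 + 14.1752*p^3 + 1.4327*p^2 + 6.2204*p - 1.0974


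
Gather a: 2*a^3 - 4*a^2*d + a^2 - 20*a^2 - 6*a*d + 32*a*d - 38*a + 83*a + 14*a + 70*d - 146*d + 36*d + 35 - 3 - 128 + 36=2*a^3 + a^2*(-4*d - 19) + a*(26*d + 59) - 40*d - 60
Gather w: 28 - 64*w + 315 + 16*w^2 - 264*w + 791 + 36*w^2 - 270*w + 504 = 52*w^2 - 598*w + 1638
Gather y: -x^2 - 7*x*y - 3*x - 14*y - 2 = -x^2 - 3*x + y*(-7*x - 14) - 2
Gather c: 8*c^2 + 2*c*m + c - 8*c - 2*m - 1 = 8*c^2 + c*(2*m - 7) - 2*m - 1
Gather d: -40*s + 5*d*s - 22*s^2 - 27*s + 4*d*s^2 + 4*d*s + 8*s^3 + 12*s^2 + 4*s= d*(4*s^2 + 9*s) + 8*s^3 - 10*s^2 - 63*s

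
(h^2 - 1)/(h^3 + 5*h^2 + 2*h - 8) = (h + 1)/(h^2 + 6*h + 8)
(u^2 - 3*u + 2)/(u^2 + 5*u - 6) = (u - 2)/(u + 6)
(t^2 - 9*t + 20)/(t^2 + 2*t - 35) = (t - 4)/(t + 7)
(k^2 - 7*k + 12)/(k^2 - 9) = (k - 4)/(k + 3)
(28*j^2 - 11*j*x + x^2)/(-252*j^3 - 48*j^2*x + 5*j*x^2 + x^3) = (-4*j + x)/(36*j^2 + 12*j*x + x^2)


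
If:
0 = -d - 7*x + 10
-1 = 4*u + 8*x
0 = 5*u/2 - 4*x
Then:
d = 755/72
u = -1/9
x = -5/72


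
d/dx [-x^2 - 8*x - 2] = -2*x - 8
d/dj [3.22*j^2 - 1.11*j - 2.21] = 6.44*j - 1.11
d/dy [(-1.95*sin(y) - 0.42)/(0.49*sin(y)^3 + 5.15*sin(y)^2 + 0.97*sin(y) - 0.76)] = (1.911*sin(y)^3 + 10.6599*sin(y)^2 + 4.326*sin(y) + 1.8894)*cos(y)/(0.2401*sin(y)^6 + 5.047*sin(y)^5 + 27.4731*sin(y)^4 + 9.2462*sin(y)^3 - 6.8871*sin(y)^2 - 1.4744*sin(y) + 0.5776)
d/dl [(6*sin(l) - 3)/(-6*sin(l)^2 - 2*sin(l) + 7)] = 36*(sin(l)^2 - sin(l) + 1)*cos(l)/(6*sin(l)^2 + 2*sin(l) - 7)^2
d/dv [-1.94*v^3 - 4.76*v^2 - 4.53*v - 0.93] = -5.82*v^2 - 9.52*v - 4.53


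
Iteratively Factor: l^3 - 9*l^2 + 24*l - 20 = (l - 2)*(l^2 - 7*l + 10) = (l - 5)*(l - 2)*(l - 2)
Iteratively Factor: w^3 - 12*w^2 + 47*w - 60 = (w - 5)*(w^2 - 7*w + 12) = (w - 5)*(w - 4)*(w - 3)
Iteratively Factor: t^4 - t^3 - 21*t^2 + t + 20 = (t + 4)*(t^3 - 5*t^2 - t + 5) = (t - 1)*(t + 4)*(t^2 - 4*t - 5) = (t - 1)*(t + 1)*(t + 4)*(t - 5)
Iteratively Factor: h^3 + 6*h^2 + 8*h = (h + 4)*(h^2 + 2*h) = (h + 2)*(h + 4)*(h)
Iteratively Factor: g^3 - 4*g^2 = (g)*(g^2 - 4*g) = g*(g - 4)*(g)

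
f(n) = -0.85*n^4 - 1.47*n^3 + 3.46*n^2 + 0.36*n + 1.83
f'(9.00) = -2773.17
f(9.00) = -6363.15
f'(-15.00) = 10379.31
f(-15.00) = -37295.07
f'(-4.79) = 239.70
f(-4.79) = -206.42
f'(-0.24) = -1.51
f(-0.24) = 1.96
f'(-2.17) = -0.68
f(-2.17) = 13.51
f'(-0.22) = -1.34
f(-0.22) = 1.93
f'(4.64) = -402.13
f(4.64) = -462.85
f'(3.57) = -185.84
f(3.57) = -157.74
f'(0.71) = 1.83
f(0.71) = 3.09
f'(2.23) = -43.84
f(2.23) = -17.48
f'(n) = -3.4*n^3 - 4.41*n^2 + 6.92*n + 0.36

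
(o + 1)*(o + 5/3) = o^2 + 8*o/3 + 5/3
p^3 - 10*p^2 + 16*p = p*(p - 8)*(p - 2)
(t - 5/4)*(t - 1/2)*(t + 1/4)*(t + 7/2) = t^4 + 2*t^3 - 81*t^2/16 + 13*t/16 + 35/64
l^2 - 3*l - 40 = (l - 8)*(l + 5)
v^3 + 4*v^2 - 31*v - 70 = (v - 5)*(v + 2)*(v + 7)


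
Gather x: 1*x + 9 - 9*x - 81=-8*x - 72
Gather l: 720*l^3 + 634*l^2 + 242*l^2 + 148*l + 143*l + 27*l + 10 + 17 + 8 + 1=720*l^3 + 876*l^2 + 318*l + 36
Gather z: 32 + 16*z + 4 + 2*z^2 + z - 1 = 2*z^2 + 17*z + 35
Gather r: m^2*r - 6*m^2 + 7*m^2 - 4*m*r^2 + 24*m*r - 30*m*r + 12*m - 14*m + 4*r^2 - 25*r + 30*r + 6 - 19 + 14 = m^2 - 2*m + r^2*(4 - 4*m) + r*(m^2 - 6*m + 5) + 1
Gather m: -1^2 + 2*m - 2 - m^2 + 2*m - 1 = -m^2 + 4*m - 4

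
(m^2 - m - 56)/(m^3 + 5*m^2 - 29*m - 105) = (m - 8)/(m^2 - 2*m - 15)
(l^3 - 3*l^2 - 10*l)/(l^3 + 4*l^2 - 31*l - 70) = l/(l + 7)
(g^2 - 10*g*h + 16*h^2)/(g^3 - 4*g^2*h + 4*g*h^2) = (g - 8*h)/(g*(g - 2*h))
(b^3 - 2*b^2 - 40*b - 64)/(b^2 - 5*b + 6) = (b^3 - 2*b^2 - 40*b - 64)/(b^2 - 5*b + 6)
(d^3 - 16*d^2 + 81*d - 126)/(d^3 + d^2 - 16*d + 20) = (d^3 - 16*d^2 + 81*d - 126)/(d^3 + d^2 - 16*d + 20)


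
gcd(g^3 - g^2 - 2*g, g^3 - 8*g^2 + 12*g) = g^2 - 2*g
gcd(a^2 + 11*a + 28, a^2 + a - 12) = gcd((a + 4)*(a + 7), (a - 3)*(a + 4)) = a + 4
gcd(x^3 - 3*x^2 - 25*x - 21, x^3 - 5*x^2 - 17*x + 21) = x^2 - 4*x - 21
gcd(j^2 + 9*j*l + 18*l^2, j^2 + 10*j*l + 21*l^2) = j + 3*l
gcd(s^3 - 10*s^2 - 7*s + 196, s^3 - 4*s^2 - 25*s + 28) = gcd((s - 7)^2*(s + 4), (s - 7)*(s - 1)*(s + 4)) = s^2 - 3*s - 28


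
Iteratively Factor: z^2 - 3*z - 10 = (z + 2)*(z - 5)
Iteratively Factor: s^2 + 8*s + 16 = (s + 4)*(s + 4)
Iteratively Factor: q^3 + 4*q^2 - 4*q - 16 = (q + 4)*(q^2 - 4) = (q + 2)*(q + 4)*(q - 2)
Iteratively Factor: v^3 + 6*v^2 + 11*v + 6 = (v + 1)*(v^2 + 5*v + 6) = (v + 1)*(v + 2)*(v + 3)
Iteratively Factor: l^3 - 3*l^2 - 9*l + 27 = (l - 3)*(l^2 - 9) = (l - 3)^2*(l + 3)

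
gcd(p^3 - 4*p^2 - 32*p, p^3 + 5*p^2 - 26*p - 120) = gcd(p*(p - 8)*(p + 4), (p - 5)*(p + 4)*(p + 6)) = p + 4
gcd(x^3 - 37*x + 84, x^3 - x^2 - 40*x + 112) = x^2 + 3*x - 28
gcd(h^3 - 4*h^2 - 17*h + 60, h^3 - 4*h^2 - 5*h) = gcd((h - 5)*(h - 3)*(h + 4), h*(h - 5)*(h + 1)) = h - 5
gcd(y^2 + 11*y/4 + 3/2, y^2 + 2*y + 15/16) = y + 3/4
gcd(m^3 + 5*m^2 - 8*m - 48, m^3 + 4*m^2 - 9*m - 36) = m^2 + m - 12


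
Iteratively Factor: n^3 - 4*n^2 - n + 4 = (n - 4)*(n^2 - 1) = (n - 4)*(n - 1)*(n + 1)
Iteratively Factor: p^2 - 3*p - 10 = (p + 2)*(p - 5)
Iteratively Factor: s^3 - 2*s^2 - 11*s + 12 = (s - 4)*(s^2 + 2*s - 3) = (s - 4)*(s + 3)*(s - 1)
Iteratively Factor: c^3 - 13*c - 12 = (c + 1)*(c^2 - c - 12) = (c - 4)*(c + 1)*(c + 3)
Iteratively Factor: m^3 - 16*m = (m - 4)*(m^2 + 4*m) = m*(m - 4)*(m + 4)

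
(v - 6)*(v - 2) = v^2 - 8*v + 12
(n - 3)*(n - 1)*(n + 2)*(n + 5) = n^4 + 3*n^3 - 15*n^2 - 19*n + 30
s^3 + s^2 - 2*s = s*(s - 1)*(s + 2)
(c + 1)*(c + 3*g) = c^2 + 3*c*g + c + 3*g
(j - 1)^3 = j^3 - 3*j^2 + 3*j - 1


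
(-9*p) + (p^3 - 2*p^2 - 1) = p^3 - 2*p^2 - 9*p - 1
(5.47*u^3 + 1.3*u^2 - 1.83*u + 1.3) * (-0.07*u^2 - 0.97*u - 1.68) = -0.3829*u^5 - 5.3969*u^4 - 10.3225*u^3 - 0.4999*u^2 + 1.8134*u - 2.184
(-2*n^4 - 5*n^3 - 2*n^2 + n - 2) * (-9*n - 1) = 18*n^5 + 47*n^4 + 23*n^3 - 7*n^2 + 17*n + 2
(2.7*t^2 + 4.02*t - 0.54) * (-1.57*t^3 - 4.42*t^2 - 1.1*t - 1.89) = -4.239*t^5 - 18.2454*t^4 - 19.8906*t^3 - 7.1382*t^2 - 7.0038*t + 1.0206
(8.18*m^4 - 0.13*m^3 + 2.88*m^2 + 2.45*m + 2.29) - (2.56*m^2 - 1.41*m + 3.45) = 8.18*m^4 - 0.13*m^3 + 0.32*m^2 + 3.86*m - 1.16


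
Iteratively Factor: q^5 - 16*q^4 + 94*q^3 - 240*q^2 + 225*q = (q - 5)*(q^4 - 11*q^3 + 39*q^2 - 45*q) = (q - 5)*(q - 3)*(q^3 - 8*q^2 + 15*q) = (q - 5)*(q - 3)^2*(q^2 - 5*q) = (q - 5)^2*(q - 3)^2*(q)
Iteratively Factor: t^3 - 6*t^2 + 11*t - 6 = (t - 3)*(t^2 - 3*t + 2) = (t - 3)*(t - 1)*(t - 2)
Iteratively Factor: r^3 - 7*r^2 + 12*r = (r - 3)*(r^2 - 4*r) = r*(r - 3)*(r - 4)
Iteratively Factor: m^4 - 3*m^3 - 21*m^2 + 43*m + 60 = (m + 4)*(m^3 - 7*m^2 + 7*m + 15) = (m - 5)*(m + 4)*(m^2 - 2*m - 3) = (m - 5)*(m - 3)*(m + 4)*(m + 1)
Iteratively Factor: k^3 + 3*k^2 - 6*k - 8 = (k + 4)*(k^2 - k - 2) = (k + 1)*(k + 4)*(k - 2)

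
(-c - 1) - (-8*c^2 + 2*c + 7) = 8*c^2 - 3*c - 8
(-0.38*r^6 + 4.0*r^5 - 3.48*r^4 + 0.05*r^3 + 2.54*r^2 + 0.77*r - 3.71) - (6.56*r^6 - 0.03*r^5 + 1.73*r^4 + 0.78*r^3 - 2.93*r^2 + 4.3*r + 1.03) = -6.94*r^6 + 4.03*r^5 - 5.21*r^4 - 0.73*r^3 + 5.47*r^2 - 3.53*r - 4.74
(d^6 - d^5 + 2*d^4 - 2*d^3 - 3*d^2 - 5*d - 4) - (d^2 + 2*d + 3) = d^6 - d^5 + 2*d^4 - 2*d^3 - 4*d^2 - 7*d - 7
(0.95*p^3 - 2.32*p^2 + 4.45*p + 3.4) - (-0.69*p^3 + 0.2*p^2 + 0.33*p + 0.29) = 1.64*p^3 - 2.52*p^2 + 4.12*p + 3.11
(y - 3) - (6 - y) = 2*y - 9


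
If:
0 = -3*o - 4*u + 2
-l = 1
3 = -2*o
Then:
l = -1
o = -3/2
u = 13/8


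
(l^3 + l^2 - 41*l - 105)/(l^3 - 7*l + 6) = (l^2 - 2*l - 35)/(l^2 - 3*l + 2)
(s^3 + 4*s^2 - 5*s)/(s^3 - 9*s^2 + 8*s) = (s + 5)/(s - 8)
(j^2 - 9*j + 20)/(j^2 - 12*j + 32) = (j - 5)/(j - 8)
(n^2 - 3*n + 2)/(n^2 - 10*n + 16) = (n - 1)/(n - 8)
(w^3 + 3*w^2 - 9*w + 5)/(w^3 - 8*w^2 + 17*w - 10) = (w^2 + 4*w - 5)/(w^2 - 7*w + 10)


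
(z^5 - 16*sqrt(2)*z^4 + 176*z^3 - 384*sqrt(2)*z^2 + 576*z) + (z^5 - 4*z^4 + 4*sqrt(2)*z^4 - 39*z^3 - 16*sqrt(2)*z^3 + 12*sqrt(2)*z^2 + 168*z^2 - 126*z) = 2*z^5 - 12*sqrt(2)*z^4 - 4*z^4 - 16*sqrt(2)*z^3 + 137*z^3 - 372*sqrt(2)*z^2 + 168*z^2 + 450*z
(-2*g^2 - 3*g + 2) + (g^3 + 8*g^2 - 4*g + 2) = g^3 + 6*g^2 - 7*g + 4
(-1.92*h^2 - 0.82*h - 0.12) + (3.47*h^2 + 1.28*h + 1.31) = 1.55*h^2 + 0.46*h + 1.19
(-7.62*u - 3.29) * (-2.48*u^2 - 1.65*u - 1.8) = 18.8976*u^3 + 20.7322*u^2 + 19.1445*u + 5.922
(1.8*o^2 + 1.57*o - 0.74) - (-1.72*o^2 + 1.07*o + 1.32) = 3.52*o^2 + 0.5*o - 2.06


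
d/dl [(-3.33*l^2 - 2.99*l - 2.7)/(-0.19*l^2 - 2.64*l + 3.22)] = (8.2231*l^2 - 22.4712*l - 16.7558)/(0.0361*l^4 + 1.0032*l^3 + 5.746*l^2 - 17.0016*l + 10.3684)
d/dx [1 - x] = -1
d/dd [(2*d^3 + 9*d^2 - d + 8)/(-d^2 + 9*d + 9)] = (-2*d^4 + 36*d^3 + 134*d^2 + 178*d - 81)/(d^4 - 18*d^3 + 63*d^2 + 162*d + 81)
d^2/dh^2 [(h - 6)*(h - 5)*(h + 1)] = 6*h - 20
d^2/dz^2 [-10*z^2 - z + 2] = -20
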